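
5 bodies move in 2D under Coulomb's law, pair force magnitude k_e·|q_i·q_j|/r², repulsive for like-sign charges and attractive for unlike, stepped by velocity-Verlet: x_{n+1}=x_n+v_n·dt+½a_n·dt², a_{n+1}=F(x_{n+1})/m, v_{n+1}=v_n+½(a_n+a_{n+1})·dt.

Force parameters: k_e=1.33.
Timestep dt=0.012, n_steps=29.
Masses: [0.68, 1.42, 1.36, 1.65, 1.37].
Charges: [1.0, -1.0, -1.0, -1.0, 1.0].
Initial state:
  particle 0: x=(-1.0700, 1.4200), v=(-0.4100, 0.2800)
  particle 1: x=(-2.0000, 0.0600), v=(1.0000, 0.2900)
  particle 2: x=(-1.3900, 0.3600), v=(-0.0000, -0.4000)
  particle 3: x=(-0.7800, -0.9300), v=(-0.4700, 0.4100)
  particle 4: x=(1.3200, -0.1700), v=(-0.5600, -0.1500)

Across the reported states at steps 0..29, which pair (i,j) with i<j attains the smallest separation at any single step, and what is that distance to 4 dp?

step 0: x0=(-1.0700, 1.4200) x1=(-2.0000, 0.0600) x2=(-1.3900, 0.3600) x3=(-0.7800, -0.9300) x4=(1.3200, -0.1700)
step 1: x0=(-1.0750, 1.4232) x1=(-1.9881, 0.0635) x2=(-1.3899, 0.3554) x3=(-0.7856, -0.9251) x4=(1.3133, -0.1718)
step 2: x0=(-1.0801, 1.4260) x1=(-1.9765, 0.0668) x2=(-1.3894, 0.3510) x3=(-0.7911, -0.9203) x4=(1.3065, -0.1736)
step 3: x0=(-1.0854, 1.4286) x1=(-1.9652, 0.0702) x2=(-1.3886, 0.3470) x3=(-0.7966, -0.9155) x4=(1.2996, -0.1755)
step 4: x0=(-1.0908, 1.4308) x1=(-1.9542, 0.0735) x2=(-1.3875, 0.3433) x3=(-0.8019, -0.9108) x4=(1.2928, -0.1773)
step 5: x0=(-1.0964, 1.4326) x1=(-1.9435, 0.0767) x2=(-1.3861, 0.3399) x3=(-0.8072, -0.9061) x4=(1.2859, -0.1792)
step 6: x0=(-1.1021, 1.4341) x1=(-1.9332, 0.0798) x2=(-1.3843, 0.3368) x3=(-0.8124, -0.9015) x4=(1.2789, -0.1811)
step 7: x0=(-1.1079, 1.4353) x1=(-1.9232, 0.0829) x2=(-1.3822, 0.3341) x3=(-0.8175, -0.8969) x4=(1.2719, -0.1830)
step 8: x0=(-1.1139, 1.4361) x1=(-1.9135, 0.0859) x2=(-1.3796, 0.3317) x3=(-0.8225, -0.8925) x4=(1.2648, -0.1849)
step 9: x0=(-1.1200, 1.4366) x1=(-1.9042, 0.0888) x2=(-1.3767, 0.3297) x3=(-0.8274, -0.8881) x4=(1.2577, -0.1868)
step 10: x0=(-1.1262, 1.4367) x1=(-1.8952, 0.0916) x2=(-1.3734, 0.3280) x3=(-0.8322, -0.8837) x4=(1.2506, -0.1887)
step 11: x0=(-1.1326, 1.4365) x1=(-1.8866, 0.0944) x2=(-1.3697, 0.3267) x3=(-0.8370, -0.8794) x4=(1.2434, -0.1907)
step 12: x0=(-1.1390, 1.4360) x1=(-1.8785, 0.0971) x2=(-1.3656, 0.3257) x3=(-0.8417, -0.8752) x4=(1.2362, -0.1926)
step 13: x0=(-1.1457, 1.4351) x1=(-1.8707, 0.0997) x2=(-1.3611, 0.3251) x3=(-0.8462, -0.8711) x4=(1.2289, -0.1946)
step 14: x0=(-1.1524, 1.4338) x1=(-1.8633, 0.1022) x2=(-1.3561, 0.3248) x3=(-0.8507, -0.8670) x4=(1.2215, -0.1966)
step 15: x0=(-1.1592, 1.4322) x1=(-1.8564, 0.1046) x2=(-1.3508, 0.3249) x3=(-0.8551, -0.8630) x4=(1.2142, -0.1986)
step 16: x0=(-1.1662, 1.4302) x1=(-1.8498, 0.1070) x2=(-1.3450, 0.3254) x3=(-0.8594, -0.8591) x4=(1.2067, -0.2006)
step 17: x0=(-1.1733, 1.4279) x1=(-1.8437, 0.1093) x2=(-1.3387, 0.3262) x3=(-0.8636, -0.8553) x4=(1.1993, -0.2026)
step 18: x0=(-1.1804, 1.4251) x1=(-1.8380, 0.1115) x2=(-1.3321, 0.3275) x3=(-0.8677, -0.8516) x4=(1.1917, -0.2047)
step 19: x0=(-1.1877, 1.4220) x1=(-1.8327, 0.1137) x2=(-1.3250, 0.3291) x3=(-0.8718, -0.8479) x4=(1.1841, -0.2067)
step 20: x0=(-1.1952, 1.4185) x1=(-1.8278, 0.1158) x2=(-1.3174, 0.3310) x3=(-0.8757, -0.8443) x4=(1.1765, -0.2088)
step 21: x0=(-1.2027, 1.4147) x1=(-1.8233, 0.1178) x2=(-1.3095, 0.3334) x3=(-0.8796, -0.8408) x4=(1.1688, -0.2109)
step 22: x0=(-1.2103, 1.4104) x1=(-1.8193, 0.1197) x2=(-1.3011, 0.3361) x3=(-0.8833, -0.8374) x4=(1.1611, -0.2130)
step 23: x0=(-1.2180, 1.4057) x1=(-1.8156, 0.1217) x2=(-1.2923, 0.3392) x3=(-0.8870, -0.8341) x4=(1.1533, -0.2151)
step 24: x0=(-1.2258, 1.4006) x1=(-1.8124, 0.1235) x2=(-1.2831, 0.3427) x3=(-0.8906, -0.8309) x4=(1.1455, -0.2172)
step 25: x0=(-1.2337, 1.3952) x1=(-1.8095, 0.1253) x2=(-1.2735, 0.3465) x3=(-0.8940, -0.8277) x4=(1.1376, -0.2193)
step 26: x0=(-1.2417, 1.3892) x1=(-1.8070, 0.1271) x2=(-1.2635, 0.3507) x3=(-0.8974, -0.8247) x4=(1.1296, -0.2214)
step 27: x0=(-1.2498, 1.3829) x1=(-1.8049, 0.1289) x2=(-1.2531, 0.3553) x3=(-0.9007, -0.8217) x4=(1.1216, -0.2236)
step 28: x0=(-1.2579, 1.3761) x1=(-1.8032, 0.1306) x2=(-1.2424, 0.3602) x3=(-0.9039, -0.8188) x4=(1.1136, -0.2257)
step 29: x0=(-1.2662, 1.3689) x1=(-1.8018, 0.1323) x2=(-1.2314, 0.3655) x3=(-0.9071, -0.8160) x4=(1.1055, -0.2279)

pair (1,2), distance 0.5496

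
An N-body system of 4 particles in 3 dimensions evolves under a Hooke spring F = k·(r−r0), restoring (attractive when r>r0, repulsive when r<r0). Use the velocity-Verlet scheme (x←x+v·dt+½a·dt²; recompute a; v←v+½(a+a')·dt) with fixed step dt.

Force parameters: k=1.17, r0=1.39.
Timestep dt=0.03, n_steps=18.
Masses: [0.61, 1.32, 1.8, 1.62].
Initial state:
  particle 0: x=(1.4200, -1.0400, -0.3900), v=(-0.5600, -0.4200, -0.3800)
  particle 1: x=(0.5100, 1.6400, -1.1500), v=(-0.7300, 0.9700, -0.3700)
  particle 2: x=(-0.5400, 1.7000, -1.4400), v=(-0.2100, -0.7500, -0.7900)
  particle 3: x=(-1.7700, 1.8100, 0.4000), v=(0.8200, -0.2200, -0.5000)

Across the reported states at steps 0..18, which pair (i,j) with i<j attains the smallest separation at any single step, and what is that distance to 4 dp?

step 0: x0=(1.4200, -1.0400, -0.3900) x1=(0.5100, 1.6400, -1.1500) x2=(-0.5400, 1.7000, -1.4400) x3=(-1.7700, 1.8100, 0.4000)
step 1: x0=(1.3999, -1.0483, -0.4018) x1=(0.4880, 1.6686, -1.1606) x2=(-0.5462, 1.6770, -1.4633) x3=(-1.7442, 1.8027, 0.3844)
step 2: x0=(1.3732, -1.0479, -0.4145) x1=(0.4657, 1.6960, -1.1702) x2=(-0.5521, 1.6531, -1.4859) x3=(-1.7160, 1.7941, 0.3674)
step 3: x0=(1.3401, -1.0388, -0.4282) x1=(0.4432, 1.7224, -1.1788) x2=(-0.5578, 1.6283, -1.5078) x3=(-1.6855, 1.7842, 0.3492)
step 4: x0=(1.3008, -1.0212, -0.4427) x1=(0.4205, 1.7476, -1.1865) x2=(-0.5632, 1.6025, -1.5290) x3=(-1.6527, 1.7730, 0.3298)
step 5: x0=(1.2553, -0.9952, -0.4581) x1=(0.3977, 1.7716, -1.1932) x2=(-0.5684, 1.5759, -1.5495) x3=(-1.6178, 1.7606, 0.3091)
step 6: x0=(1.2039, -0.9609, -0.4744) x1=(0.3748, 1.7946, -1.1989) x2=(-0.5734, 1.5484, -1.5693) x3=(-1.5809, 1.7469, 0.2873)
step 7: x0=(1.1469, -0.9185, -0.4917) x1=(0.3519, 1.8164, -1.2037) x2=(-0.5781, 1.5200, -1.5884) x3=(-1.5420, 1.7321, 0.2643)
step 8: x0=(1.0845, -0.8683, -0.5098) x1=(0.3289, 1.8371, -1.2077) x2=(-0.5827, 1.4908, -1.6069) x3=(-1.5012, 1.7161, 0.2402)
step 9: x0=(1.0171, -0.8107, -0.5288) x1=(0.3058, 1.8568, -1.2107) x2=(-0.5871, 1.4609, -1.6248) x3=(-1.4587, 1.6991, 0.2150)
step 10: x0=(0.9449, -0.7460, -0.5486) x1=(0.2827, 1.8754, -1.2130) x2=(-0.5913, 1.4301, -1.6420) x3=(-1.4146, 1.6810, 0.1887)
step 11: x0=(0.8684, -0.6746, -0.5691) x1=(0.2595, 1.8930, -1.2144) x2=(-0.5953, 1.3987, -1.6586) x3=(-1.3691, 1.6620, 0.1615)
step 12: x0=(0.7878, -0.5968, -0.5905) x1=(0.2364, 1.9096, -1.2152) x2=(-0.5992, 1.3667, -1.6747) x3=(-1.3221, 1.6422, 0.1333)
step 13: x0=(0.7036, -0.5133, -0.6125) x1=(0.2132, 1.9254, -1.2152) x2=(-0.6030, 1.3341, -1.6902) x3=(-1.2739, 1.6215, 0.1042)
step 14: x0=(0.6162, -0.4244, -0.6352) x1=(0.1900, 1.9403, -1.2146) x2=(-0.6066, 1.3010, -1.7052) x3=(-1.2246, 1.6001, 0.0743)
step 15: x0=(0.5260, -0.3307, -0.6584) x1=(0.1667, 1.9544, -1.2134) x2=(-0.6102, 1.2674, -1.7198) x3=(-1.1743, 1.5780, 0.0436)
step 16: x0=(0.4334, -0.2328, -0.6822) x1=(0.1435, 1.9678, -1.2117) x2=(-0.6136, 1.2334, -1.7339) x3=(-1.1231, 1.5553, 0.0121)
step 17: x0=(0.3388, -0.1312, -0.7064) x1=(0.1202, 1.9805, -1.2095) x2=(-0.6171, 1.1991, -1.7476) x3=(-1.0713, 1.5322, -0.0200)
step 18: x0=(0.2427, -0.0265, -0.7309) x1=(0.0968, 1.9926, -1.2070) x2=(-0.6205, 1.1646, -1.7609) x3=(-1.0188, 1.5086, -0.0527)

pair (1,2), distance 1.0473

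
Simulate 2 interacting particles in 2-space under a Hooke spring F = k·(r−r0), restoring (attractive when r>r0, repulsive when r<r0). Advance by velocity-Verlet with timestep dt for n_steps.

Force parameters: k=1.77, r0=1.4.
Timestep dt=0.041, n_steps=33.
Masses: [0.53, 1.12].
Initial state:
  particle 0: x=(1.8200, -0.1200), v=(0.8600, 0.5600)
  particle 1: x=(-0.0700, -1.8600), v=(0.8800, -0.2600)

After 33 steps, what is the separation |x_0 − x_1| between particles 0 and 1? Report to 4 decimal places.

0.7617

step 0: x0=(1.8200, -0.1200) x1=(-0.0700, -1.8600)
step 1: x0=(1.8528, -0.0993) x1=(-0.0328, -1.8696)
step 2: x0=(1.8808, -0.0831) x1=(0.0067, -1.8771)
step 3: x0=(1.9040, -0.0715) x1=(0.0486, -1.8823)
step 4: x0=(1.9223, -0.0647) x1=(0.0926, -1.8854)
step 5: x0=(1.9360, -0.0625) x1=(0.1389, -1.8862)
step 6: x0=(1.9451, -0.0649) x1=(0.1874, -1.8848)
step 7: x0=(1.9498, -0.0720) x1=(0.2380, -1.8813)
step 8: x0=(1.9502, -0.0834) x1=(0.2905, -1.8757)
step 9: x0=(1.9467, -0.0992) x1=(0.3449, -1.8680)
step 10: x0=(1.9395, -0.1190) x1=(0.4011, -1.8584)
step 11: x0=(1.9288, -0.1428) x1=(0.4589, -1.8470)
step 12: x0=(1.9150, -0.1701) x1=(0.5182, -1.8338)
step 13: x0=(1.8985, -0.2008) x1=(0.5788, -1.8191)
step 14: x0=(1.8795, -0.2345) x1=(0.6406, -1.8030)
step 15: x0=(1.8584, -0.2708) x1=(0.7033, -1.7856)
step 16: x0=(1.8356, -0.3093) x1=(0.7669, -1.7671)
step 17: x0=(1.8114, -0.3498) x1=(0.8311, -1.7478)
step 18: x0=(1.7863, -0.3916) x1=(0.8957, -1.7278)
step 19: x0=(1.7605, -0.4344) x1=(0.9607, -1.7073)
step 20: x0=(1.7344, -0.4776) x1=(1.0258, -1.6867)
step 21: x0=(1.7083, -0.5209) x1=(1.0909, -1.6660)
step 22: x0=(1.6824, -0.5637) x1=(1.1559, -1.6455)
step 23: x0=(1.6571, -0.6055) x1=(1.2207, -1.6255)
step 24: x0=(1.6324, -0.6458) x1=(1.2852, -1.6063)
step 25: x0=(1.6084, -0.6841) x1=(1.3493, -1.5879)
step 26: x0=(1.5851, -0.7199) x1=(1.4131, -1.5708)
step 27: x0=(1.5624, -0.7528) x1=(1.4766, -1.5550)
step 28: x0=(1.5401, -0.7824) x1=(1.5399, -1.5408)
step 29: x0=(1.5177, -0.8083) x1=(1.6032, -1.5283)
step 30: x0=(1.4950, -0.8306) x1=(1.6668, -1.5176)
step 31: x0=(1.4712, -0.8490) x1=(1.7308, -1.5087)
step 32: x0=(1.4461, -0.8638) x1=(1.7954, -1.5014)
step 33: x0=(1.4191, -0.8754) x1=(1.8610, -1.4958)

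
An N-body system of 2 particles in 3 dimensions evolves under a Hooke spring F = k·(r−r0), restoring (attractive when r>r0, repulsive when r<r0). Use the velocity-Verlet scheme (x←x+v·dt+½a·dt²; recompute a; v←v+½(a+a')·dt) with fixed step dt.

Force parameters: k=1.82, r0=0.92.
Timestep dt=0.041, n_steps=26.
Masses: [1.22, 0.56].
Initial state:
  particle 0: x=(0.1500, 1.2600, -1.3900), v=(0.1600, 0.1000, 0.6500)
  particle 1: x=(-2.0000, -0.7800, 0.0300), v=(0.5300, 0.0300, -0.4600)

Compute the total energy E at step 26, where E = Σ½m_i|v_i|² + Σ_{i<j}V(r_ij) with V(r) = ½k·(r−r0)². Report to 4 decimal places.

5.5045

step 0: x0=(0.1500, 1.2600, -1.3900) x1=(-2.0000, -0.7800, 0.0300)
step 1: x0=(0.1546, 1.2623, -1.3621) x1=(-1.9740, -0.7748, 0.0083)
step 2: x0=(0.1554, 1.2609, -1.3317) x1=(-1.9397, -0.7615, -0.0187)
step 3: x0=(0.1525, 1.2558, -1.2989) x1=(-1.8973, -0.7404, -0.0508)
step 4: x0=(0.1459, 1.2473, -1.2640) x1=(-1.8470, -0.7117, -0.0877)
step 5: x0=(0.1358, 1.2353, -1.2270) x1=(-1.7890, -0.6754, -0.1292)
step 6: x0=(0.1225, 1.2201, -1.1881) x1=(-1.7239, -0.6320, -0.1747)
step 7: x0=(0.1060, 1.2017, -1.1475) x1=(-1.6520, -0.5819, -0.2239)
step 8: x0=(0.0866, 1.1804, -1.1054) x1=(-1.5738, -0.5253, -0.2765)
step 9: x0=(0.0646, 1.1564, -1.0619) x1=(-1.4898, -0.4628, -0.3319)
step 10: x0=(0.0402, 1.1299, -1.0174) x1=(-1.4006, -0.3949, -0.3898)
step 11: x0=(0.0137, 1.1012, -0.9719) x1=(-1.3069, -0.3222, -0.4496)
step 12: x0=(-0.0145, 1.0705, -0.9258) x1=(-1.2093, -0.2452, -0.5110)
step 13: x0=(-0.0443, 1.0382, -0.8791) x1=(-1.1084, -0.1647, -0.5735)
step 14: x0=(-0.0752, 1.0046, -0.8320) x1=(-1.0050, -0.0814, -0.6368)
step 15: x0=(-0.1070, 0.9700, -0.7848) x1=(-0.8998, 0.0042, -0.7004)
step 16: x0=(-0.1393, 0.9348, -0.7376) x1=(-0.7934, 0.0911, -0.7642)
step 17: x0=(-0.1718, 0.8993, -0.6903) x1=(-0.6865, 0.1787, -0.8279)
step 18: x0=(-0.2043, 0.8638, -0.6431) x1=(-0.5797, 0.2661, -0.8917)
step 19: x0=(-0.2366, 0.8286, -0.5957) x1=(-0.4733, 0.3528, -0.9557)
step 20: x0=(-0.2686, 0.7940, -0.5479) x1=(-0.3675, 0.4384, -1.0207)
step 21: x0=(-0.3005, 0.7599, -0.4994) x1=(-0.2620, 0.5230, -1.0870)
step 22: x0=(-0.3325, 0.7260, -0.4503) x1=(-0.1564, 0.6069, -1.1547)
step 23: x0=(-0.3645, 0.6922, -0.4008) x1=(-0.0506, 0.6907, -1.2234)
step 24: x0=(-0.3966, 0.6584, -0.3512) x1=(0.0553, 0.7746, -1.2923)
step 25: x0=(-0.4285, 0.6246, -0.3019) x1=(0.1609, 0.8583, -1.3606)
step 26: x0=(-0.4601, 0.5910, -0.2532) x1=(0.2657, 0.9417, -1.4274)
step 0 velocities: v0=(0.1600, 0.1000, 0.6500) v1=(0.5300, 0.0300, -0.4600)
step 0: KE=0.4176, PE=5.0959, E=5.5135
step 26 velocities: v0=(-0.7620, -0.8161, 1.1740) v1=(2.5386, 2.0259, -1.6016)
step 26: KE=5.2731, PE=0.2314, E=5.5045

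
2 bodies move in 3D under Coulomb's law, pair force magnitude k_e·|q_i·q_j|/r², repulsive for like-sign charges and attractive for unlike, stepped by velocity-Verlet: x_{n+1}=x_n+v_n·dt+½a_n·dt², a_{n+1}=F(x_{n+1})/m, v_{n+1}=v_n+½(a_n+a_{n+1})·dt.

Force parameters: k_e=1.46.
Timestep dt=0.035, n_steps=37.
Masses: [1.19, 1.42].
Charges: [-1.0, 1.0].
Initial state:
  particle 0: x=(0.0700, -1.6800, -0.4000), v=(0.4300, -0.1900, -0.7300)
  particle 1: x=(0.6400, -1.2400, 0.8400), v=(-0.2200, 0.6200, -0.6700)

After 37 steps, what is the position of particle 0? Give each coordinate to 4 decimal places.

(0.7111, -1.6511, -0.9262)

step 0: x0=(0.0700, -1.6800, -0.4000) x1=(0.6400, -1.2400, 0.8400)
step 1: x0=(0.0852, -1.6865, -0.4252) x1=(0.6322, -1.2184, 0.8163)
step 2: x0=(0.1007, -1.6928, -0.4498) x1=(0.6241, -1.1970, 0.7920)
step 3: x0=(0.1164, -1.6989, -0.4738) x1=(0.6158, -1.1758, 0.7673)
step 4: x0=(0.1324, -1.7047, -0.4972) x1=(0.6074, -1.1548, 0.7420)
step 5: x0=(0.1486, -1.7102, -0.5199) x1=(0.5987, -1.1341, 0.7161)
step 6: x0=(0.1651, -1.7154, -0.5420) x1=(0.5898, -1.1136, 0.6898)
step 7: x0=(0.1818, -1.7203, -0.5634) x1=(0.5807, -1.0933, 0.6629)
step 8: x0=(0.1987, -1.7249, -0.5843) x1=(0.5715, -1.0734, 0.6355)
step 9: x0=(0.2157, -1.7291, -0.6045) x1=(0.5621, -1.0537, 0.6076)
step 10: x0=(0.2330, -1.7330, -0.6241) x1=(0.5525, -1.0343, 0.5791)
step 11: x0=(0.2504, -1.7366, -0.6430) x1=(0.5429, -1.0152, 0.5502)
step 12: x0=(0.2680, -1.7397, -0.6614) x1=(0.5331, -0.9964, 0.5207)
step 13: x0=(0.2857, -1.7425, -0.6791) x1=(0.5231, -0.9779, 0.4907)
step 14: x0=(0.3035, -1.7449, -0.6962) x1=(0.5131, -0.9598, 0.4602)
step 15: x0=(0.3214, -1.7469, -0.7127) x1=(0.5030, -0.9421, 0.4291)
step 16: x0=(0.3395, -1.7484, -0.7286) x1=(0.4928, -0.9247, 0.3976)
step 17: x0=(0.3576, -1.7495, -0.7439) x1=(0.4825, -0.9076, 0.3655)
step 18: x0=(0.3758, -1.7501, -0.7585) x1=(0.4722, -0.8910, 0.3329)
step 19: x0=(0.3940, -1.7502, -0.7726) x1=(0.4618, -0.8747, 0.2999)
step 20: x0=(0.4123, -1.7499, -0.7860) x1=(0.4514, -0.8589, 0.2663)
step 21: x0=(0.4306, -1.7490, -0.7989) x1=(0.4409, -0.8435, 0.2322)
step 22: x0=(0.4489, -1.7476, -0.8111) x1=(0.4305, -0.8285, 0.1976)
step 23: x0=(0.4672, -1.7457, -0.8228) x1=(0.4201, -0.8140, 0.1625)
step 24: x0=(0.4855, -1.7432, -0.8338) x1=(0.4097, -0.8000, 0.1269)
step 25: x0=(0.5037, -1.7401, -0.8443) x1=(0.3993, -0.7865, 0.0908)
step 26: x0=(0.5219, -1.7364, -0.8542) x1=(0.3890, -0.7734, 0.0542)
step 27: x0=(0.5400, -1.7321, -0.8635) x1=(0.3788, -0.7609, 0.0171)
step 28: x0=(0.5579, -1.7272, -0.8722) x1=(0.3686, -0.7489, -0.0204)
step 29: x0=(0.5758, -1.7217, -0.8803) x1=(0.3586, -0.7374, -0.0584)
step 30: x0=(0.5935, -1.7154, -0.8879) x1=(0.3487, -0.7265, -0.0969)
step 31: x0=(0.6110, -1.7085, -0.8950) x1=(0.3389, -0.7162, -0.1359)
step 32: x0=(0.6283, -1.7008, -0.9015) x1=(0.3293, -0.7065, -0.1753)
step 33: x0=(0.6455, -1.6924, -0.9075) x1=(0.3199, -0.6974, -0.2152)
step 34: x0=(0.6623, -1.6833, -0.9129) x1=(0.3106, -0.6889, -0.2555)
step 35: x0=(0.6789, -1.6734, -0.9178) x1=(0.3017, -0.6811, -0.2962)
step 36: x0=(0.6952, -1.6627, -0.9222) x1=(0.2929, -0.6740, -0.3374)
step 37: x0=(0.7111, -1.6511, -0.9262) x1=(0.2845, -0.6675, -0.3789)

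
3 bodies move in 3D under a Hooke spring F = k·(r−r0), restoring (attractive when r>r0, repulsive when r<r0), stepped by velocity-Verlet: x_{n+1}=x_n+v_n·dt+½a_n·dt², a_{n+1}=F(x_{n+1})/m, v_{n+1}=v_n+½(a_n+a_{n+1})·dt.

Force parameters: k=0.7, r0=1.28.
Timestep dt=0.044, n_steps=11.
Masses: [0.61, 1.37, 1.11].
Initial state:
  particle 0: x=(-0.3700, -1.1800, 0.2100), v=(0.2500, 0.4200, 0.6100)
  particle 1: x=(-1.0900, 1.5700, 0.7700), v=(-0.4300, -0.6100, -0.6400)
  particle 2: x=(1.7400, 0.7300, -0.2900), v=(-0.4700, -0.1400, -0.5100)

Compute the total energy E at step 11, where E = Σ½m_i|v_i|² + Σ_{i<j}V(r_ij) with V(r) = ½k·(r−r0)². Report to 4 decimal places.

step 0: x0=(-0.3700, -1.1800, 0.2100) x1=(-1.0900, 1.5700, 0.7700) x2=(1.7400, 0.7300, -0.2900)
step 1: x0=(-0.3581, -1.1586, 0.2369) x1=(-1.1079, 1.5422, 0.7414) x2=(1.7176, 0.7235, -0.3119)
step 2: x0=(-0.3447, -1.1317, 0.2637) x1=(-1.1237, 1.5124, 0.7119) x2=(1.6917, 0.7163, -0.3326)
step 3: x0=(-0.3296, -1.0993, 0.2903) x1=(-1.1375, 1.4807, 0.6815) x2=(1.6625, 0.7085, -0.3523)
step 4: x0=(-0.3132, -1.0617, 0.3167) x1=(-1.1492, 1.4472, 0.6503) x2=(1.6300, 0.7000, -0.3707)
step 5: x0=(-0.2954, -1.0191, 0.3426) x1=(-1.1589, 1.4120, 0.6184) x2=(1.5942, 0.6909, -0.3880)
step 6: x0=(-0.2765, -0.9718, 0.3680) x1=(-1.1667, 1.3752, 0.5858) x2=(1.5553, 0.6813, -0.4041)
step 7: x0=(-0.2565, -0.9201, 0.3927) x1=(-1.1724, 1.3368, 0.5525) x2=(1.5134, 0.6711, -0.4191)
step 8: x0=(-0.2355, -0.8643, 0.4168) x1=(-1.1762, 1.2970, 0.5186) x2=(1.4686, 0.6604, -0.4329)
step 9: x0=(-0.2136, -0.8047, 0.4400) x1=(-1.1781, 1.2559, 0.4841) x2=(1.4210, 0.6492, -0.4455)
step 10: x0=(-0.1911, -0.7416, 0.4624) x1=(-1.1782, 1.2136, 0.4491) x2=(1.3707, 0.6377, -0.4571)
step 11: x0=(-0.1679, -0.6754, 0.4839) x1=(-1.1766, 1.1701, 0.4136) x2=(1.3179, 0.6258, -0.4675)
step 0 velocities: v0=(0.2500, 0.4200, 0.6100) v1=(-0.4300, -0.6100, -0.6400) v2=(-0.4700, -0.1400, -0.5100)
step 0: KE=1.1263, PE=3.0288, E=4.1551
step 11 velocities: v0=(0.5323, 1.5374, 0.4775) v1=(0.0568, -0.9989, -0.8114) v2=(-1.2259, -0.2741, -0.2257)
step 11: KE=2.9175, PE=1.2358, E=4.1534

4.1534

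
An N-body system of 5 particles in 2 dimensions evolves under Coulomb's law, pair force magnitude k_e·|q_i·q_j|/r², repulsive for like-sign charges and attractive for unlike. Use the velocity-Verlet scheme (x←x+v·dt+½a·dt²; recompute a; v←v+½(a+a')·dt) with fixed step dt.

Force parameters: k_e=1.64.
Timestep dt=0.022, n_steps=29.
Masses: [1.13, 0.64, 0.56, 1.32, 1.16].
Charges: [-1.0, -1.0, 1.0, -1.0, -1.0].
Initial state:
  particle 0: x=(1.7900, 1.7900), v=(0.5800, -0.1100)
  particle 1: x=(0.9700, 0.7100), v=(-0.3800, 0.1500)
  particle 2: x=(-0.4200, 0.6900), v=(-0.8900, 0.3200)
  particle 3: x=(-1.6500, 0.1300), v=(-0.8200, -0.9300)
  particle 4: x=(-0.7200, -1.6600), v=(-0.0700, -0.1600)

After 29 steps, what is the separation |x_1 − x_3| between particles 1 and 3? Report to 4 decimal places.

2.7791

step 0: x0=(1.7900, 1.7900) x1=(0.9700, 0.7100) x2=(-0.4200, 0.6900) x3=(-1.6500, 0.1300) x4=(-0.7200, -1.6600)
step 1: x0=(1.8029, 1.7877) x1=(0.9612, 0.7131) x2=(-0.4395, 0.6968) x3=(-1.6680, 0.1097) x4=(-0.7215, -1.6636)
step 2: x0=(1.8159, 1.7858) x1=(0.9517, 0.7158) x2=(-0.4587, 0.7032) x3=(-1.6859, 0.0895) x4=(-0.7230, -1.6673)
step 3: x0=(1.8292, 1.7841) x1=(0.9414, 0.7182) x2=(-0.4778, 0.7090) x3=(-1.7036, 0.0697) x4=(-0.7245, -1.6711)
step 4: x0=(1.8426, 1.7827) x1=(0.9302, 0.7202) x2=(-0.4966, 0.7144) x3=(-1.7213, 0.0500) x4=(-0.7260, -1.6751)
step 5: x0=(1.8563, 1.7816) x1=(0.9183, 0.7220) x2=(-0.5153, 0.7192) x3=(-1.7389, 0.0307) x4=(-0.7274, -1.6792)
step 6: x0=(1.8701, 1.7807) x1=(0.9057, 0.7234) x2=(-0.5336, 0.7236) x3=(-1.7565, 0.0115) x4=(-0.7288, -1.6834)
step 7: x0=(1.8842, 1.7802) x1=(0.8922, 0.7245) x2=(-0.5518, 0.7274) x3=(-1.7739, -0.0074) x4=(-0.7301, -1.6877)
step 8: x0=(1.8984, 1.7798) x1=(0.8780, 0.7254) x2=(-0.5697, 0.7308) x3=(-1.7913, -0.0260) x4=(-0.7314, -1.6922)
step 9: x0=(1.9128, 1.7797) x1=(0.8631, 0.7260) x2=(-0.5873, 0.7335) x3=(-1.8086, -0.0444) x4=(-0.7327, -1.6968)
step 10: x0=(1.9275, 1.7799) x1=(0.8474, 0.7264) x2=(-0.6047, 0.7358) x3=(-1.8259, -0.0626) x4=(-0.7340, -1.7015)
step 11: x0=(1.9423, 1.7803) x1=(0.8309, 0.7265) x2=(-0.6217, 0.7375) x3=(-1.8432, -0.0805) x4=(-0.7352, -1.7064)
step 12: x0=(1.9573, 1.7809) x1=(0.8138, 0.7265) x2=(-0.6385, 0.7387) x3=(-1.8604, -0.0982) x4=(-0.7364, -1.7114)
step 13: x0=(1.9725, 1.7817) x1=(0.7958, 0.7264) x2=(-0.6550, 0.7394) x3=(-1.8775, -0.1156) x4=(-0.7375, -1.7165)
step 14: x0=(1.9879, 1.7827) x1=(0.7772, 0.7260) x2=(-0.6712, 0.7395) x3=(-1.8947, -0.1328) x4=(-0.7386, -1.7217)
step 15: x0=(2.0035, 1.7839) x1=(0.7578, 0.7256) x2=(-0.6871, 0.7391) x3=(-1.9118, -0.1497) x4=(-0.7396, -1.7271)
step 16: x0=(2.0193, 1.7852) x1=(0.7377, 0.7250) x2=(-0.7027, 0.7381) x3=(-1.9289, -0.1664) x4=(-0.7406, -1.7326)
step 17: x0=(2.0352, 1.7868) x1=(0.7169, 0.7243) x2=(-0.7179, 0.7366) x3=(-1.9460, -0.1829) x4=(-0.7416, -1.7382)
step 18: x0=(2.0513, 1.7885) x1=(0.6954, 0.7235) x2=(-0.7327, 0.7345) x3=(-1.9630, -0.1991) x4=(-0.7425, -1.7440)
step 19: x0=(2.0675, 1.7904) x1=(0.6732, 0.7227) x2=(-0.7472, 0.7319) x3=(-1.9801, -0.2151) x4=(-0.7434, -1.7499)
step 20: x0=(2.0839, 1.7924) x1=(0.6502, 0.7218) x2=(-0.7613, 0.7288) x3=(-1.9971, -0.2308) x4=(-0.7442, -1.7559)
step 21: x0=(2.1005, 1.7946) x1=(0.6266, 0.7209) x2=(-0.7749, 0.7251) x3=(-2.0142, -0.2463) x4=(-0.7450, -1.7620)
step 22: x0=(2.1172, 1.7969) x1=(0.6022, 0.7199) x2=(-0.7882, 0.7209) x3=(-2.0313, -0.2616) x4=(-0.7457, -1.7682)
step 23: x0=(2.1341, 1.7994) x1=(0.5771, 0.7189) x2=(-0.8011, 0.7162) x3=(-2.0483, -0.2767) x4=(-0.7463, -1.7746)
step 24: x0=(2.1511, 1.8020) x1=(0.5513, 0.7179) x2=(-0.8134, 0.7110) x3=(-2.0654, -0.2915) x4=(-0.7470, -1.7811)
step 25: x0=(2.1683, 1.8047) x1=(0.5248, 0.7169) x2=(-0.8254, 0.7052) x3=(-2.0825, -0.3061) x4=(-0.7475, -1.7877)
step 26: x0=(2.1855, 1.8075) x1=(0.4975, 0.7160) x2=(-0.8368, 0.6989) x3=(-2.0996, -0.3205) x4=(-0.7481, -1.7945)
step 27: x0=(2.2030, 1.8104) x1=(0.4696, 0.7150) x2=(-0.8477, 0.6921) x3=(-2.1168, -0.3347) x4=(-0.7485, -1.8013)
step 28: x0=(2.2205, 1.8135) x1=(0.4408, 0.7141) x2=(-0.8581, 0.6849) x3=(-2.1339, -0.3487) x4=(-0.7489, -1.8083)
step 29: x0=(2.2382, 1.8166) x1=(0.4113, 0.7133) x2=(-0.8679, 0.6771) x3=(-2.1511, -0.3624) x4=(-0.7493, -1.8154)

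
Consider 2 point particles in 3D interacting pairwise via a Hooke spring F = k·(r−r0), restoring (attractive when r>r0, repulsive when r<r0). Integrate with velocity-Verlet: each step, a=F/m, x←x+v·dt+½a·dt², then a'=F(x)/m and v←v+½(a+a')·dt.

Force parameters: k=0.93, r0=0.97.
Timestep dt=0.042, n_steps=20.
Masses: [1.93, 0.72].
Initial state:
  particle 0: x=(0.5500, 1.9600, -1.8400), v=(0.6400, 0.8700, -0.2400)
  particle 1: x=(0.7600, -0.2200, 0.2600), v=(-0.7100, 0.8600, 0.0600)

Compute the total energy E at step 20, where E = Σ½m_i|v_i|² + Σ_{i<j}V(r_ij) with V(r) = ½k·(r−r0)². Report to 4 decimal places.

step 0: x0=(0.5500, 1.9600, -1.8400) x1=(0.7600, -0.2200, 0.2600)
step 1: x0=(0.5769, 1.9959, -1.8495) x1=(0.7300, -0.1822, 0.2609)
step 2: x0=(0.6040, 2.0306, -1.8577) x1=(0.6998, -0.1410, 0.2585)
step 3: x0=(0.6311, 2.0640, -1.8648) x1=(0.6694, -0.0965, 0.2529)
step 4: x0=(0.6582, 2.0961, -1.8706) x1=(0.6390, -0.0486, 0.2439)
step 5: x0=(0.6853, 2.1270, -1.8751) x1=(0.6086, 0.0027, 0.2317)
step 6: x0=(0.7123, 2.1567, -1.8785) x1=(0.5783, 0.0571, 0.2163)
step 7: x0=(0.7393, 2.1852, -1.8807) x1=(0.5482, 0.1148, 0.1976)
step 8: x0=(0.7662, 2.2125, -1.8817) x1=(0.5185, 0.1757, 0.1758)
step 9: x0=(0.7929, 2.2387, -1.8815) x1=(0.4891, 0.2397, 0.1508)
step 10: x0=(0.8194, 2.2637, -1.8802) x1=(0.4601, 0.3066, 0.1228)
step 11: x0=(0.8458, 2.2876, -1.8778) x1=(0.4317, 0.3765, 0.0918)
step 12: x0=(0.8719, 2.3105, -1.8743) x1=(0.4039, 0.4493, 0.0578)
step 13: x0=(0.8978, 2.3324, -1.8697) x1=(0.3768, 0.5247, 0.0211)
step 14: x0=(0.9234, 2.3533, -1.8641) x1=(0.3504, 0.6028, -0.0185)
step 15: x0=(0.9487, 2.3732, -1.8575) x1=(0.3249, 0.6834, -0.0606)
step 16: x0=(0.9736, 2.3923, -1.8500) x1=(0.3002, 0.7663, -0.1053)
step 17: x0=(0.9982, 2.4105, -1.8415) x1=(0.2765, 0.8516, -0.1524)
step 18: x0=(1.0224, 2.4279, -1.8322) x1=(0.2538, 0.9389, -0.2018)
step 19: x0=(1.0463, 2.4446, -1.8221) x1=(0.2321, 1.0282, -0.2534)
step 20: x0=(1.0698, 2.4606, -1.8113) x1=(0.2114, 1.1194, -0.3070)
step 0 velocities: v0=(0.6400, 0.8700, -0.2400) v1=(-0.7100, 0.8600, 0.0600)
step 0: KE=1.6303, PE=1.9814, E=3.6117
step 20 velocities: v0=(0.5538, 0.3734, 0.2672) v1=(-0.4788, 2.1911, -1.2995)
step 20: KE=2.9181, PE=0.6927, E=3.6108

3.6108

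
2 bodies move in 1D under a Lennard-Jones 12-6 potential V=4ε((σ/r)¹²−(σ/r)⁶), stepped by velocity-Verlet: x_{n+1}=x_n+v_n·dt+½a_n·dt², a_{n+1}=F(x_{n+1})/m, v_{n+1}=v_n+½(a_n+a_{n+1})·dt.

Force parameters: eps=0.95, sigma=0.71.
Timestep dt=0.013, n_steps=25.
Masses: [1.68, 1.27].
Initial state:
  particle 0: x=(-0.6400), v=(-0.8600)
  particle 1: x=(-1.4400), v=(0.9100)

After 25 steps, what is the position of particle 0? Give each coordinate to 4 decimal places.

step 0: x0=(-0.6400) x1=(-1.4400)
step 1: x0=(-0.6512) x1=(-1.4281)
step 2: x0=(-0.6621) x1=(-1.4167)
step 3: x0=(-0.6722) x1=(-1.4063)
step 4: x0=(-0.6807) x1=(-1.3980)
step 5: x0=(-0.6865) x1=(-1.3933)
step 6: x0=(-0.6888) x1=(-1.3932)
step 7: x0=(-0.6874) x1=(-1.3981)
step 8: x0=(-0.6827) x1=(-1.4071)
step 9: x0=(-0.6760) x1=(-1.4191)
step 10: x0=(-0.6680) x1=(-1.4326)
step 11: x0=(-0.6594) x1=(-1.4469)
step 12: x0=(-0.6508) x1=(-1.4613)
step 13: x0=(-0.6422) x1=(-1.4755)
step 14: x0=(-0.6339) x1=(-1.4895)
step 15: x0=(-0.6259) x1=(-1.5030)
step 16: x0=(-0.6183) x1=(-1.5161)
step 17: x0=(-0.6109) x1=(-1.5288)
step 18: x0=(-0.6039) x1=(-1.5410)
step 19: x0=(-0.5971) x1=(-1.5529)
step 20: x0=(-0.5906) x1=(-1.5645)
step 21: x0=(-0.5844) x1=(-1.5757)
step 22: x0=(-0.5784) x1=(-1.5866)
step 23: x0=(-0.5726) x1=(-1.5972)
step 24: x0=(-0.5670) x1=(-1.6076)
step 25: x0=(-0.5616) x1=(-1.6177)

(-0.5616)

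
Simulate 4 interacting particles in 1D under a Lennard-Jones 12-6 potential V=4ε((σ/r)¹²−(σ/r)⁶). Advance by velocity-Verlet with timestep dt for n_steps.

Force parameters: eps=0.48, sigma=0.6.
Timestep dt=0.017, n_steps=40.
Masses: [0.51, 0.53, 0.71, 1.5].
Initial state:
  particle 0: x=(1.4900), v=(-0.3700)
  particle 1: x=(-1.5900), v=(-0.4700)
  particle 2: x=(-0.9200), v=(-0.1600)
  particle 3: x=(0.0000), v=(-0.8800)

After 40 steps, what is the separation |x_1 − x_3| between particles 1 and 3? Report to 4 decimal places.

1.5534

step 0: x0=(1.4900) x1=(-1.5900) x2=(-0.9200) x3=(0.0000)
step 1: x0=(1.4837) x1=(-1.5981) x2=(-0.9225) x3=(-0.0150)
step 2: x0=(1.4774) x1=(-1.6060) x2=(-0.9247) x3=(-0.0302)
step 3: x0=(1.4710) x1=(-1.6137) x2=(-0.9267) x3=(-0.0456)
step 4: x0=(1.4647) x1=(-1.6209) x2=(-0.9287) x3=(-0.0612)
step 5: x0=(1.4583) x1=(-1.6275) x2=(-0.9306) x3=(-0.0770)
step 6: x0=(1.4519) x1=(-1.6334) x2=(-0.9325) x3=(-0.0931)
step 7: x0=(1.4455) x1=(-1.6385) x2=(-0.9344) x3=(-0.1094)
step 8: x0=(1.4391) x1=(-1.6428) x2=(-0.9364) x3=(-0.1260)
step 9: x0=(1.4327) x1=(-1.6463) x2=(-0.9383) x3=(-0.1428)
step 10: x0=(1.4262) x1=(-1.6489) x2=(-0.9401) x3=(-0.1601)
step 11: x0=(1.4198) x1=(-1.6507) x2=(-0.9419) x3=(-0.1776)
step 12: x0=(1.4133) x1=(-1.6515) x2=(-0.9436) x3=(-0.1956)
step 13: x0=(1.4068) x1=(-1.6515) x2=(-0.9451) x3=(-0.2138)
step 14: x0=(1.4004) x1=(-1.6506) x2=(-0.9465) x3=(-0.2325)
step 15: x0=(1.3939) x1=(-1.6489) x2=(-0.9477) x3=(-0.2515)
step 16: x0=(1.3873) x1=(-1.6464) x2=(-0.9491) x3=(-0.2707)
step 17: x0=(1.3808) x1=(-1.6432) x2=(-0.9508) x3=(-0.2901)
step 18: x0=(1.3743) x1=(-1.6394) x2=(-0.9535) x3=(-0.3091)
step 19: x0=(1.3678) x1=(-1.6351) x2=(-0.9579) x3=(-0.3276)
step 20: x0=(1.3612) x1=(-1.6306) x2=(-0.9651) x3=(-0.3447)
step 21: x0=(1.3546) x1=(-1.6264) x2=(-0.9760) x3=(-0.3600)
step 22: x0=(1.3481) x1=(-1.6236) x2=(-0.9904) x3=(-0.3732)
step 23: x0=(1.3415) x1=(-1.6239) x2=(-1.0069) x3=(-0.3842)
step 24: x0=(1.3349) x1=(-1.6301) x2=(-1.0225) x3=(-0.3936)
step 25: x0=(1.3283) x1=(-1.6444) x2=(-1.0349) x3=(-0.4016)
step 26: x0=(1.3218) x1=(-1.6664) x2=(-1.0439) x3=(-0.4086)
step 27: x0=(1.3151) x1=(-1.6932) x2=(-1.0515) x3=(-0.4145)
step 28: x0=(1.3085) x1=(-1.7221) x2=(-1.0595) x3=(-0.4194)
step 29: x0=(1.3019) x1=(-1.7516) x2=(-1.0688) x3=(-0.4236)
step 30: x0=(1.2953) x1=(-1.7806) x2=(-1.0798) x3=(-0.4271)
step 31: x0=(1.2887) x1=(-1.8089) x2=(-1.0922) x3=(-0.4302)
step 32: x0=(1.2820) x1=(-1.8362) x2=(-1.1058) x3=(-0.4331)
step 33: x0=(1.2754) x1=(-1.8625) x2=(-1.1201) x3=(-0.4359)
step 34: x0=(1.2687) x1=(-1.8876) x2=(-1.1349) x3=(-0.4390)
step 35: x0=(1.2621) x1=(-1.9118) x2=(-1.1501) x3=(-0.4422)
step 36: x0=(1.2554) x1=(-1.9349) x2=(-1.1653) x3=(-0.4458)
step 37: x0=(1.2487) x1=(-1.9569) x2=(-1.1806) x3=(-0.4497)
step 38: x0=(1.2420) x1=(-1.9779) x2=(-1.1958) x3=(-0.4540)
step 39: x0=(1.2353) x1=(-1.9980) x2=(-1.2110) x3=(-0.4587)
step 40: x0=(1.2286) x1=(-2.0171) x2=(-1.2262) x3=(-0.4637)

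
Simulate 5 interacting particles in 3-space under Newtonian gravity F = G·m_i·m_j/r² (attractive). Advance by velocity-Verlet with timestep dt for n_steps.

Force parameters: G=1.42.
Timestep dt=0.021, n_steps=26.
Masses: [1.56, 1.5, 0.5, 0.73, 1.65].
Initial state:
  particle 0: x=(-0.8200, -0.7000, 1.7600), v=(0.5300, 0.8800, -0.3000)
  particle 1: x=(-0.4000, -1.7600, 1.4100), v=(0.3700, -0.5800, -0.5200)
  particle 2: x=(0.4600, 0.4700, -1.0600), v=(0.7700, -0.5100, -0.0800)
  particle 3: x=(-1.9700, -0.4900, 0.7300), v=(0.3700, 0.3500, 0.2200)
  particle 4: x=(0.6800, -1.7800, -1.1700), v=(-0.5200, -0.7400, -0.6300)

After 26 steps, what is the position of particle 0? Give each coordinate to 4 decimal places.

step 0: x0=(-0.8200, -0.7000, 1.7600) x1=(-0.4000, -1.7600, 1.4100) x2=(0.4600, 0.4700, -1.0600) x3=(-1.9700, -0.4900, 0.7300) x4=(0.6800, -1.7800, -1.1700)
step 1: x0=(-0.8088, -0.6818, 1.7535) x1=(-0.3924, -1.7718, 1.3991) x2=(0.4761, 0.4591, -1.0616) x3=(-1.9620, -0.4827, 0.7348) x4=(0.6690, -1.7955, -1.1831)
step 2: x0=(-0.7975, -0.6642, 1.7466) x1=(-0.3850, -1.7830, 1.3882) x2=(0.4922, 0.4480, -1.0631) x3=(-1.9534, -0.4757, 0.7398) x4=(0.6579, -1.8109, -1.1961)
step 3: x0=(-0.7860, -0.6471, 1.7393) x1=(-0.3778, -1.7935, 1.3773) x2=(0.5082, 0.4365, -1.0644) x3=(-1.9443, -0.4688, 0.7451) x4=(0.6467, -1.8262, -1.2088)
step 4: x0=(-0.7745, -0.6305, 1.7316) x1=(-0.3708, -1.8034, 1.3664) x2=(0.5241, 0.4248, -1.0655) x3=(-1.9346, -0.4622, 0.7506) x4=(0.6354, -1.8413, -1.2213)
step 5: x0=(-0.7629, -0.6144, 1.7235) x1=(-0.3641, -1.8127, 1.3556) x2=(0.5399, 0.4127, -1.0665) x3=(-1.9244, -0.4557, 0.7564) x4=(0.6240, -1.8564, -1.2336)
step 6: x0=(-0.7513, -0.5989, 1.7150) x1=(-0.3575, -1.8215, 1.3447) x2=(0.5557, 0.4004, -1.0674) x3=(-1.9136, -0.4495, 0.7625) x4=(0.6125, -1.8714, -1.2457)
step 7: x0=(-0.7396, -0.5838, 1.7062) x1=(-0.3511, -1.8296, 1.3337) x2=(0.5713, 0.3878, -1.0681) x3=(-1.9023, -0.4434, 0.7688) x4=(0.6009, -1.8863, -1.2576)
step 8: x0=(-0.7279, -0.5692, 1.6970) x1=(-0.3448, -1.8371, 1.3228) x2=(0.5869, 0.3749, -1.0687) x3=(-1.8904, -0.4375, 0.7754) x4=(0.5891, -1.9010, -1.2693)
step 9: x0=(-0.7161, -0.5550, 1.6875) x1=(-0.3388, -1.8442, 1.3118) x2=(0.6023, 0.3617, -1.0691) x3=(-1.8779, -0.4318, 0.7823) x4=(0.5773, -1.9157, -1.2808)
step 10: x0=(-0.7044, -0.5413, 1.6776) x1=(-0.3329, -1.8506, 1.3008) x2=(0.6177, 0.3482, -1.0694) x3=(-1.8649, -0.4264, 0.7894) x4=(0.5654, -1.9302, -1.2920)
step 11: x0=(-0.6926, -0.5281, 1.6673) x1=(-0.3271, -1.8566, 1.2897) x2=(0.6329, 0.3344, -1.0695) x3=(-1.8513, -0.4211, 0.7967) x4=(0.5534, -1.9447, -1.3031)
step 12: x0=(-0.6809, -0.5152, 1.6567) x1=(-0.3215, -1.8620, 1.2786) x2=(0.6481, 0.3203, -1.0695) x3=(-1.8370, -0.4160, 0.8044) x4=(0.5413, -1.9590, -1.3139)
step 13: x0=(-0.6692, -0.5029, 1.6458) x1=(-0.3160, -1.8669, 1.2675) x2=(0.6631, 0.3060, -1.0693) x3=(-1.8222, -0.4111, 0.8122) x4=(0.5291, -1.9732, -1.3245)
step 14: x0=(-0.6575, -0.4909, 1.6345) x1=(-0.3106, -1.8712, 1.2563) x2=(0.6780, 0.2913, -1.0690) x3=(-1.8068, -0.4064, 0.8204) x4=(0.5168, -1.9873, -1.3349)
step 15: x0=(-0.6458, -0.4794, 1.6228) x1=(-0.3054, -1.8751, 1.2450) x2=(0.6929, 0.2764, -1.0685) x3=(-1.7907, -0.4020, 0.8288) x4=(0.5045, -2.0013, -1.3451)
step 16: x0=(-0.6342, -0.4682, 1.6109) x1=(-0.3002, -1.8785, 1.2337) x2=(0.7076, 0.2612, -1.0679) x3=(-1.7740, -0.3977, 0.8374) x4=(0.4920, -2.0151, -1.3551)
step 17: x0=(-0.6227, -0.4575, 1.5985) x1=(-0.2952, -1.8814, 1.2223) x2=(0.7221, 0.2457, -1.0671) x3=(-1.7567, -0.3936, 0.8463) x4=(0.4795, -2.0289, -1.3649)
step 18: x0=(-0.6113, -0.4472, 1.5859) x1=(-0.2903, -1.8838, 1.2108) x2=(0.7366, 0.2299, -1.0661) x3=(-1.7387, -0.3897, 0.8555) x4=(0.4669, -2.0425, -1.3744)
step 19: x0=(-0.5999, -0.4373, 1.5729) x1=(-0.2856, -1.8857, 1.1993) x2=(0.7509, 0.2139, -1.0651) x3=(-1.7201, -0.3860, 0.8649) x4=(0.4542, -2.0560, -1.3837)
step 20: x0=(-0.5886, -0.4278, 1.5596) x1=(-0.2809, -1.8872, 1.1877) x2=(0.7650, 0.1976, -1.0638) x3=(-1.7007, -0.3826, 0.8746) x4=(0.4415, -2.0694, -1.3928)
step 21: x0=(-0.5775, -0.4187, 1.5459) x1=(-0.2763, -1.8881, 1.1761) x2=(0.7791, 0.1810, -1.0624) x3=(-1.6807, -0.3793, 0.8845) x4=(0.4286, -2.0827, -1.4017)
step 22: x0=(-0.5664, -0.4100, 1.5319) x1=(-0.2719, -1.8886, 1.1643) x2=(0.7930, 0.1641, -1.0609) x3=(-1.6599, -0.3763, 0.8947) x4=(0.4158, -2.0959, -1.4104)
step 23: x0=(-0.5555, -0.4016, 1.5176) x1=(-0.2675, -1.8886, 1.1525) x2=(0.8067, 0.1469, -1.0592) x3=(-1.6384, -0.3734, 0.9052) x4=(0.4028, -2.1089, -1.4188)
step 24: x0=(-0.5448, -0.3937, 1.5029) x1=(-0.2632, -1.8882, 1.1406) x2=(0.8203, 0.1295, -1.0573) x3=(-1.6161, -0.3708, 0.9159) x4=(0.3898, -2.1218, -1.4270)
step 25: x0=(-0.5342, -0.3862, 1.4879) x1=(-0.2591, -1.8872, 1.1286) x2=(0.8337, 0.1118, -1.0553) x3=(-1.5930, -0.3684, 0.9269) x4=(0.3767, -2.1346, -1.4350)
step 26: x0=(-0.5237, -0.3791, 1.4726) x1=(-0.2550, -1.8858, 1.1165) x2=(0.8470, 0.0938, -1.0531) x3=(-1.5691, -0.3662, 0.9382) x4=(0.3635, -2.1473, -1.4427)

(-0.5237, -0.3791, 1.4726)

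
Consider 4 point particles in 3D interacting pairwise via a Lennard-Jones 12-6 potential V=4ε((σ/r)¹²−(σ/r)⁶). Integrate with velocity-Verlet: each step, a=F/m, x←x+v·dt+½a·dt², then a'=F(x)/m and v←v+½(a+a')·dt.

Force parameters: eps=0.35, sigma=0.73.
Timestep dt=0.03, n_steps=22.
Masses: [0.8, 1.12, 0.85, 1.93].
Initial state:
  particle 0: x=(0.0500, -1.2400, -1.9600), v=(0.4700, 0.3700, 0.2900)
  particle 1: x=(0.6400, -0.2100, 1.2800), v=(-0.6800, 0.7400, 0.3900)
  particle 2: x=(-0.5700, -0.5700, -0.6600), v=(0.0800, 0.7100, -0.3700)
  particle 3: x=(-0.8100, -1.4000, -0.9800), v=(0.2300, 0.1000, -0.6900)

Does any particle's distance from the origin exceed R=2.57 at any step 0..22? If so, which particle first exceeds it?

no

step 0: x0=(0.0500, -1.2400, -1.9600) x1=(0.6400, -0.2100, 1.2800) x2=(-0.5700, -0.5700, -0.6600) x3=(-0.8100, -1.4000, -0.9800)
step 1: x0=(0.0640, -1.2289, -1.9512) x1=(0.6196, -0.1878, 1.2917) x2=(-0.5677, -0.5493, -0.6713) x3=(-0.8030, -1.3968, -1.0006)
step 2: x0=(0.0779, -1.2178, -1.9422) x1=(0.5992, -0.1656, 1.3034) x2=(-0.5658, -0.5296, -0.6831) x3=(-0.7958, -1.3930, -1.0212)
step 3: x0=(0.0916, -1.2067, -1.9330) x1=(0.5788, -0.1434, 1.3151) x2=(-0.5640, -0.5109, -0.6953) x3=(-0.7884, -1.3889, -1.0416)
step 4: x0=(0.1050, -1.1956, -1.9235) x1=(0.5584, -0.1212, 1.3268) x2=(-0.5625, -0.4933, -0.7080) x3=(-0.7809, -1.3842, -1.0619)
step 5: x0=(0.1183, -1.1846, -1.9139) x1=(0.5380, -0.0990, 1.3385) x2=(-0.5612, -0.4766, -0.7210) x3=(-0.7732, -1.3792, -1.0822)
step 6: x0=(0.1313, -1.1735, -1.9039) x1=(0.5176, -0.0768, 1.3501) x2=(-0.5600, -0.4608, -0.7344) x3=(-0.7653, -1.3738, -1.1023)
step 7: x0=(0.1440, -1.1625, -1.8937) x1=(0.4972, -0.0546, 1.3618) x2=(-0.5590, -0.4458, -0.7483) x3=(-0.7572, -1.3679, -1.1224)
step 8: x0=(0.1564, -1.1515, -1.8832) x1=(0.4767, -0.0324, 1.3735) x2=(-0.5582, -0.4317, -0.7624) x3=(-0.7489, -1.3617, -1.1425)
step 9: x0=(0.1685, -1.1405, -1.8724) x1=(0.4563, -0.0102, 1.3852) x2=(-0.5574, -0.4184, -0.7770) x3=(-0.7404, -1.3552, -1.1625)
step 10: x0=(0.1803, -1.1296, -1.8613) x1=(0.4359, 0.0120, 1.3969) x2=(-0.5568, -0.4058, -0.7919) x3=(-0.7318, -1.3482, -1.1825)
step 11: x0=(0.1916, -1.1187, -1.8499) x1=(0.4155, 0.0342, 1.4085) x2=(-0.5563, -0.3941, -0.8072) x3=(-0.7229, -1.3410, -1.2025)
step 12: x0=(0.2026, -1.1078, -1.8382) x1=(0.3951, 0.0564, 1.4202) x2=(-0.5558, -0.3830, -0.8228) x3=(-0.7138, -1.3333, -1.2225)
step 13: x0=(0.2130, -1.0970, -1.8261) x1=(0.3747, 0.0785, 1.4319) x2=(-0.5554, -0.3728, -0.8388) x3=(-0.7045, -1.3253, -1.2424)
step 14: x0=(0.2229, -1.0863, -1.8136) x1=(0.3543, 0.1007, 1.4435) x2=(-0.5551, -0.3632, -0.8552) x3=(-0.6949, -1.3170, -1.2623)
step 15: x0=(0.2322, -1.0757, -1.8007) x1=(0.3338, 0.1229, 1.4552) x2=(-0.5548, -0.3544, -0.8719) x3=(-0.6851, -1.3083, -1.2823)
step 16: x0=(0.2409, -1.0651, -1.7874) x1=(0.3134, 0.1451, 1.4669) x2=(-0.5546, -0.3464, -0.8889) x3=(-0.6750, -1.2992, -1.3022)
step 17: x0=(0.2489, -1.0546, -1.7737) x1=(0.2930, 0.1673, 1.4785) x2=(-0.5543, -0.3391, -0.9064) x3=(-0.6646, -1.2898, -1.3222)
step 18: x0=(0.2561, -1.0443, -1.7596) x1=(0.2726, 0.1895, 1.4902) x2=(-0.5541, -0.3325, -0.9242) x3=(-0.6539, -1.2800, -1.3422)
step 19: x0=(0.2624, -1.0340, -1.7450) x1=(0.2522, 0.2117, 1.5018) x2=(-0.5538, -0.3268, -0.9425) x3=(-0.6428, -1.2698, -1.3621)
step 20: x0=(0.2677, -1.0239, -1.7299) x1=(0.2318, 0.2339, 1.5135) x2=(-0.5536, -0.3218, -0.9611) x3=(-0.6313, -1.2592, -1.3821)
step 21: x0=(0.2720, -1.0139, -1.7144) x1=(0.2113, 0.2561, 1.5252) x2=(-0.5532, -0.3177, -0.9802) x3=(-0.6194, -1.2481, -1.4021)
step 22: x0=(0.2752, -1.0041, -1.6984) x1=(0.1909, 0.2783, 1.5368) x2=(-0.5528, -0.3145, -0.9998) x3=(-0.6071, -1.2366, -1.4221)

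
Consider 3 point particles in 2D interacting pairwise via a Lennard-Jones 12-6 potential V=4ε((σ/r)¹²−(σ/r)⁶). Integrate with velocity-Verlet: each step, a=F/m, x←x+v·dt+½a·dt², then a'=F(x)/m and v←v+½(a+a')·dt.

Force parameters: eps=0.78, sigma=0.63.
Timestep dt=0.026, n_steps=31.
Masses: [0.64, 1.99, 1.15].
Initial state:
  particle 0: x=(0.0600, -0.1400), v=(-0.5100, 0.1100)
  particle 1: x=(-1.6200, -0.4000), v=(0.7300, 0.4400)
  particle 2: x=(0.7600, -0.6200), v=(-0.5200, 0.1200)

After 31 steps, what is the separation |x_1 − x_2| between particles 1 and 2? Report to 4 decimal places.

1.3499

step 0: x0=(0.0600, -0.1400) x1=(-1.6200, -0.4000) x2=(0.7600, -0.6200)
step 1: x0=(0.0478, -0.1379) x1=(-1.6010, -0.3886) x2=(0.7459, -0.6165)
step 2: x0=(0.0377, -0.1372) x1=(-1.5820, -0.3771) x2=(0.7306, -0.6121)
step 3: x0=(0.0298, -0.1381) x1=(-1.5630, -0.3657) x2=(0.7140, -0.6069)
step 4: x0=(0.0242, -0.1406) x1=(-1.5440, -0.3542) x2=(0.6961, -0.6008)
step 5: x0=(0.0210, -0.1448) x1=(-1.5249, -0.3428) x2=(0.6769, -0.5938)
step 6: x0=(0.0203, -0.1508) x1=(-1.5059, -0.3313) x2=(0.6563, -0.5858)
step 7: x0=(0.0221, -0.1584) x1=(-1.4868, -0.3199) x2=(0.6342, -0.5768)
step 8: x0=(0.0259, -0.1675) x1=(-1.4677, -0.3084) x2=(0.6110, -0.5671)
step 9: x0=(0.0297, -0.1767) x1=(-1.4486, -0.2970) x2=(0.5877, -0.5573)
step 10: x0=(0.0284, -0.1825) x1=(-1.4294, -0.2855) x2=(0.5672, -0.5494)
step 11: x0=(0.0141, -0.1795) x1=(-1.4102, -0.2741) x2=(0.5539, -0.5464)
step 12: x0=(-0.0128, -0.1679) x1=(-1.3910, -0.2626) x2=(0.5475, -0.5481)
step 13: x0=(-0.0445, -0.1533) x1=(-1.3717, -0.2511) x2=(0.5438, -0.5516)
step 14: x0=(-0.0760, -0.1388) x1=(-1.3524, -0.2397) x2=(0.5398, -0.5550)
step 15: x0=(-0.1057, -0.1258) x1=(-1.3330, -0.2282) x2=(0.5347, -0.5576)
step 16: x0=(-0.1330, -0.1145) x1=(-1.3135, -0.2167) x2=(0.5282, -0.5592)
step 17: x0=(-0.1582, -0.1050) x1=(-1.2939, -0.2052) x2=(0.5202, -0.5599)
step 18: x0=(-0.1813, -0.0972) x1=(-1.2741, -0.1937) x2=(0.5108, -0.5596)
step 19: x0=(-0.2027, -0.0909) x1=(-1.2542, -0.1822) x2=(0.5001, -0.5585)
step 20: x0=(-0.2227, -0.0863) x1=(-1.2340, -0.1707) x2=(0.4882, -0.5566)
step 21: x0=(-0.2416, -0.0831) x1=(-1.2134, -0.1591) x2=(0.4751, -0.5539)
step 22: x0=(-0.2597, -0.0813) x1=(-1.1925, -0.1475) x2=(0.4608, -0.5504)
step 23: x0=(-0.2772, -0.0810) x1=(-1.1710, -0.1359) x2=(0.4454, -0.5461)
step 24: x0=(-0.2948, -0.0822) x1=(-1.1488, -0.1242) x2=(0.4288, -0.5411)
step 25: x0=(-0.3127, -0.0849) x1=(-1.1259, -0.1125) x2=(0.4110, -0.5354)
step 26: x0=(-0.3315, -0.0889) x1=(-1.1019, -0.1008) x2=(0.3920, -0.5289)
step 27: x0=(-0.3511, -0.0944) x1=(-1.0770, -0.0891) x2=(0.3716, -0.5217)
step 28: x0=(-0.3701, -0.1013) x1=(-1.0515, -0.0774) x2=(0.3500, -0.5136)
step 29: x0=(-0.3822, -0.1097) x1=(-1.0274, -0.0656) x2=(0.3270, -0.5048)
step 30: x0=(-0.3732, -0.1208) x1=(-1.0092, -0.0534) x2=(0.3024, -0.4952)
step 31: x0=(-0.3382, -0.1359) x1=(-0.9984, -0.0405) x2=(0.2763, -0.4846)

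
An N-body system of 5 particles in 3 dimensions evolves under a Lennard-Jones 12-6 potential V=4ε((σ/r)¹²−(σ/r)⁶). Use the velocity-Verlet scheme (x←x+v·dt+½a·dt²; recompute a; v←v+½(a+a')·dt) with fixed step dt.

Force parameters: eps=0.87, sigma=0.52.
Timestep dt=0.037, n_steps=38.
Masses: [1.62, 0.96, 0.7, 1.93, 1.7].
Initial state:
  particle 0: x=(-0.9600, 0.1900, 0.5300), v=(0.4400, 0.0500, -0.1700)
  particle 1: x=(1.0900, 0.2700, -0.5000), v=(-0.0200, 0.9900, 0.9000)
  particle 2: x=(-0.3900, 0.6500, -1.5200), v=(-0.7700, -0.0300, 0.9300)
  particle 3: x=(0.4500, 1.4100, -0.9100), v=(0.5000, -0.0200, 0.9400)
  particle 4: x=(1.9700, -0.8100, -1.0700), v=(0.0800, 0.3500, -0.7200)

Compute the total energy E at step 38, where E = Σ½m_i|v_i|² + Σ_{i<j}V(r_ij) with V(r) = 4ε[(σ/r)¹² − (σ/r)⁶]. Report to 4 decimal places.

step 0: x0=(-0.9600, 0.1900, 0.5300) x1=(1.0900, 0.2700, -0.5000) x2=(-0.3900, 0.6500, -1.5200) x3=(0.4500, 1.4100, -0.9100) x4=(1.9700, -0.8100, -1.0700)
step 1: x0=(-0.9437, 0.1919, 0.5237) x1=(1.0893, 0.3066, -0.4667) x2=(-0.4184, 0.6489, -1.4856) x3=(0.4685, 1.4092, -0.8752) x4=(1.9730, -0.7970, -1.0966)
step 2: x0=(-0.9274, 0.1937, 0.5174) x1=(1.0885, 0.3433, -0.4335) x2=(-0.4468, 0.6479, -1.4510) x3=(0.4870, 1.4084, -0.8405) x4=(1.9759, -0.7841, -1.1233)
step 3: x0=(-0.9112, 0.1956, 0.5111) x1=(1.0877, 0.3801, -0.4003) x2=(-0.4751, 0.6470, -1.4165) x3=(0.5055, 1.4075, -0.8057) x4=(1.9788, -0.7711, -1.1499)
step 4: x0=(-0.8949, 0.1974, 0.5048) x1=(1.0868, 0.4169, -0.3671) x2=(-0.5033, 0.6461, -1.3819) x3=(0.5239, 1.4066, -0.7709) x4=(1.9818, -0.7581, -1.1765)
step 5: x0=(-0.8786, 0.1993, 0.4985) x1=(1.0858, 0.4539, -0.3340) x2=(-0.5314, 0.6452, -1.3472) x3=(0.5424, 1.4055, -0.7361) x4=(1.9847, -0.7451, -1.2031)
step 6: x0=(-0.8623, 0.2011, 0.4922) x1=(1.0848, 0.4910, -0.3010) x2=(-0.5595, 0.6443, -1.3125) x3=(0.5610, 1.4044, -0.7013) x4=(1.9876, -0.7321, -1.2297)
step 7: x0=(-0.8460, 0.2030, 0.4859) x1=(1.0836, 0.5283, -0.2681) x2=(-0.5876, 0.6435, -1.2778) x3=(0.5795, 1.4032, -0.6665) x4=(1.9905, -0.7191, -1.2563)
step 8: x0=(-0.8297, 0.2048, 0.4796) x1=(1.0823, 0.5659, -0.2353) x2=(-0.6156, 0.6427, -1.2430) x3=(0.5982, 1.4018, -0.6316) x4=(1.9935, -0.7061, -1.2830)
step 9: x0=(-0.8134, 0.2067, 0.4732) x1=(1.0808, 0.6038, -0.2027) x2=(-0.6436, 0.6419, -1.2082) x3=(0.6169, 1.4002, -0.5966) x4=(1.9964, -0.6931, -1.3096)
step 10: x0=(-0.7971, 0.2086, 0.4669) x1=(1.0790, 0.6422, -0.1703) x2=(-0.6716, 0.6411, -1.1734) x3=(0.6358, 1.3985, -0.5615) x4=(1.9993, -0.6801, -1.3362)
step 11: x0=(-0.7808, 0.2104, 0.4606) x1=(1.0769, 0.6811, -0.1382) x2=(-0.6995, 0.6403, -1.1386) x3=(0.6548, 1.3964, -0.5263) x4=(2.0022, -0.6671, -1.3628)
step 12: x0=(-0.7644, 0.2123, 0.4542) x1=(1.0743, 0.7208, -0.1066) x2=(-0.7274, 0.6396, -1.1037) x3=(0.6740, 1.3939, -0.4908) x4=(2.0051, -0.6541, -1.3894)
step 13: x0=(-0.7481, 0.2142, 0.4478) x1=(1.0711, 0.7616, -0.0755) x2=(-0.7553, 0.6388, -1.0688) x3=(0.6935, 1.3909, -0.4551) x4=(2.0080, -0.6410, -1.4160)
step 14: x0=(-0.7318, 0.2161, 0.4414) x1=(1.0669, 0.8038, -0.0454) x2=(-0.7832, 0.6380, -1.0338) x3=(0.7135, 1.3872, -0.4189) x4=(2.0109, -0.6280, -1.4425)
step 15: x0=(-0.7155, 0.2180, 0.4350) x1=(1.0615, 0.8482, -0.0166) x2=(-0.8111, 0.6372, -0.9988) x3=(0.7341, 1.3824, -0.3820) x4=(2.0138, -0.6150, -1.4691)
step 16: x0=(-0.6991, 0.2199, 0.4286) x1=(1.0542, 0.8956, 0.0102) x2=(-0.8389, 0.6364, -0.9637) x3=(0.7556, 1.3761, -0.3441) x4=(2.0167, -0.6020, -1.4957)
step 17: x0=(-0.6828, 0.2218, 0.4222) x1=(1.0445, 0.9469, 0.0340) x2=(-0.8667, 0.6356, -0.9286) x3=(0.7784, 1.3678, -0.3048) x4=(2.0196, -0.5890, -1.5223)
step 18: x0=(-0.6665, 0.2237, 0.4157) x1=(1.0332, 1.0007, 0.0558) x2=(-0.8945, 0.6348, -0.8934) x3=(0.8019, 1.3583, -0.2645) x4=(2.0225, -0.5759, -1.5489)
step 19: x0=(-0.6501, 0.2256, 0.4092) x1=(1.0371, 1.0309, 0.0987) x2=(-0.9223, 0.6340, -0.8582) x3=(0.8178, 1.3605, -0.2346) x4=(2.0254, -0.5629, -1.5755)
step 20: x0=(-0.6338, 0.2276, 0.4026) x1=(1.0675, 1.0213, 0.1820) x2=(-0.9501, 0.6331, -0.8228) x3=(0.8205, 1.3825, -0.2249) x4=(2.0283, -0.5499, -1.6021)
step 21: x0=(-0.6175, 0.2296, 0.3960) x1=(1.0968, 1.0133, 0.2634) x2=(-0.9778, 0.6322, -0.7874) x3=(0.8238, 1.4037, -0.2142) x4=(2.0312, -0.5369, -1.6287)
step 22: x0=(-0.6011, 0.2316, 0.3893) x1=(1.1239, 1.0085, 0.3409) x2=(-1.0055, 0.6313, -0.7518) x3=(0.8282, 1.4234, -0.2016) x4=(2.0341, -0.5238, -1.6553)
step 23: x0=(-0.5848, 0.2336, 0.3826) x1=(1.1496, 1.0056, 0.4159) x2=(-1.0331, 0.6303, -0.7161) x3=(0.8333, 1.4420, -0.1877) x4=(2.0370, -0.5108, -1.6819)
step 24: x0=(-0.5685, 0.2356, 0.3759) x1=(1.1744, 1.0039, 0.4891) x2=(-1.0607, 0.6293, -0.6802) x3=(0.8388, 1.4601, -0.1729) x4=(2.0399, -0.4978, -1.7085)
step 25: x0=(-0.5523, 0.2377, 0.3690) x1=(1.1986, 1.0030, 0.5614) x2=(-1.0881, 0.6282, -0.6442) x3=(0.8446, 1.4777, -0.1577) x4=(2.0428, -0.4848, -1.7351)
step 26: x0=(-0.5361, 0.2398, 0.3621) x1=(1.2225, 1.0025, 0.6329) x2=(-1.1155, 0.6271, -0.6080) x3=(0.8505, 1.4952, -0.1421) x4=(2.0457, -0.4717, -1.7616)
step 27: x0=(-0.5199, 0.2419, 0.3551) x1=(1.2462, 1.0024, 0.7039) x2=(-1.1428, 0.6259, -0.5716) x3=(0.8566, 1.5125, -0.1262) x4=(2.0486, -0.4587, -1.7882)
step 28: x0=(-0.5037, 0.2441, 0.3480) x1=(1.2697, 1.0024, 0.7746) x2=(-1.1699, 0.6246, -0.5350) x3=(0.8627, 1.5297, -0.1102) x4=(2.0515, -0.4457, -1.8148)
step 29: x0=(-0.4877, 0.2463, 0.3408) x1=(1.2931, 1.0025, 0.8451) x2=(-1.1969, 0.6232, -0.4983) x3=(0.8689, 1.5468, -0.0941) x4=(2.0544, -0.4327, -1.8414)
step 30: x0=(-0.4717, 0.2486, 0.3336) x1=(1.3164, 1.0028, 0.9154) x2=(-1.2237, 0.6217, -0.4613) x3=(0.8751, 1.5639, -0.0779) x4=(2.0573, -0.4196, -1.8680)
step 31: x0=(-0.4557, 0.2509, 0.3262) x1=(1.3396, 1.0031, 0.9856) x2=(-1.2503, 0.6202, -0.4241) x3=(0.8813, 1.5809, -0.0617) x4=(2.0602, -0.4066, -1.8946)
step 32: x0=(-0.4399, 0.2532, 0.3188) x1=(1.3629, 1.0034, 1.0558) x2=(-1.2768, 0.6185, -0.3867) x3=(0.8876, 1.5979, -0.0454) x4=(2.0631, -0.3936, -1.9212)
step 33: x0=(-0.4241, 0.2556, 0.3113) x1=(1.3860, 1.0038, 1.1258) x2=(-1.3030, 0.6167, -0.3492) x3=(0.8938, 1.6149, -0.0290) x4=(2.0660, -0.3806, -1.9478)
step 34: x0=(-0.4085, 0.2580, 0.3037) x1=(1.4092, 1.0042, 1.1958) x2=(-1.3289, 0.6149, -0.3115) x3=(0.9001, 1.6319, -0.0127) x4=(2.0689, -0.3675, -1.9743)
step 35: x0=(-0.3929, 0.2605, 0.2961) x1=(1.4324, 1.0047, 1.2658) x2=(-1.3547, 0.6130, -0.2736) x3=(0.9064, 1.6489, 0.0037) x4=(2.0718, -0.3545, -2.0009)
step 36: x0=(-0.3774, 0.2630, 0.2884) x1=(1.4555, 1.0051, 1.3358) x2=(-1.3803, 0.6110, -0.2356) x3=(0.9127, 1.6659, 0.0201) x4=(2.0747, -0.3415, -2.0275)
step 37: x0=(-0.3620, 0.2655, 0.2807) x1=(1.4786, 1.0056, 1.4057) x2=(-1.4056, 0.6089, -0.1975) x3=(0.9189, 1.6828, 0.0365) x4=(2.0776, -0.3284, -2.0541)
step 38: x0=(-0.3467, 0.2681, 0.2729) x1=(1.5017, 1.0060, 1.4756) x2=(-1.4307, 0.6068, -0.1593) x3=(0.9252, 1.6998, 0.0529) x4=(2.0805, -0.3154, -2.0807)
step 0 velocities: v0=(0.4400, 0.0500, -0.1700) v1=(-0.0200, 0.9900, 0.9000) v2=(-0.7700, -0.0300, 0.9300) v3=(0.5000, -0.0200, 0.9400) v4=(0.0800, 0.3500, -0.7200)
step 0: KE=3.1967, PE=-0.0350, E=3.1617
step 38 velocities: v0=(0.4131, 0.0699, -0.2106) v1=(0.6247, 0.0125, 1.8892) v2=(-0.6771, -0.0585, 1.0330) v3=(0.1697, 0.4580, 0.4434) v4=(0.0783, 0.3521, -0.7185)
step 38: KE=3.5832, PE=-0.0264, E=3.5567

3.5567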